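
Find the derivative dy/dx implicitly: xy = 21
Differentiate both sides with respect to x, treating y as y(x). By the chain rule, any term containing y contributes a factor of y' = dy/dx when we differentiate it.

Move every term to one side and write the relation as F(x, y) = 0. Term by term,
  d/dx[xy] = x·y' + y
  d/dx[-21] = 0

The pieces without y' make up ∂F/∂x and the coefficient of y' is ∂F/∂y:
  ∂F/∂x = y,
  ∂F/∂y = x.

Since d/dx[F] = ∂F/∂x + (∂F/∂y)·y' = 0, solve for y':
  (∂F/∂y)·y' = -∂F/∂x
  dy/dx = -(∂F/∂x)/(∂F/∂y) = -(y)/(x) = -y/x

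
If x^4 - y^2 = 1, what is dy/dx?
Differentiate the relation implicitly: treat y = y(x) and apply the chain rule, so every y-derivative picks up a y' = dy/dx factor.

With everything moved to the left-hand side, differentiate term by term:
  d/dx[x^4] = 4x^3
  d/dx[-y^2] = -2y·y'
  d/dx[-1] = 0

Separating the contributions that come from x directly and those that come through y:
  without y':      4x^3
  multiplying y':  -2y

so (4x^3) + (-2y)·y' = 0, and therefore
  dy/dx = -(4x^3)/(-2y) = 2x^3/y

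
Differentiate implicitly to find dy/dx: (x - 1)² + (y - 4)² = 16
Take d/dx of both sides. Since y is implicitly a function of x, the chain rule attaches a y' = dy/dx factor whenever we differentiate through y.

Set F(x, y) = (left side) − (right side), so the curve is F = 0. Differentiating each term of F:
  d/dx[(x - 1)^2] = 2x - 2
  d/dx[(y - 4)^2] = 2·y'(y - 4)
  d/dx[-16] = 0

Collecting, the y'-free part is the partial derivative in x and the y' coefficient is the partial derivative in y:
  ∂F/∂x = 2x - 2
  ∂F/∂y = 2y - 8

so d/dx[F(x, y(x))] = ∂F/∂x + (∂F/∂y)·y' = 0. Rearranging,
  dy/dx = -(∂F/∂x)/(∂F/∂y) = -(2x - 2)/(2y - 8) = (1 - x)/(y - 4)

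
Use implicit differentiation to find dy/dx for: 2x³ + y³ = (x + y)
Differentiate the relation implicitly: treat y = y(x) and apply the chain rule, so every y-derivative picks up a y' = dy/dx factor.

With everything moved to the left-hand side, differentiate term by term:
  d/dx[2x^3] = 6x^2
  d/dx[-x] = -1
  d/dx[y^3] = 3y^2·y'
  d/dx[-y] = -y'

Separating the contributions that come from x directly and those that come through y:
  without y':      6x^2 - 1
  multiplying y':  3y^2 - 1

so (6x^2 - 1) + (3y^2 - 1)·y' = 0, and therefore
  dy/dx = -(6x^2 - 1)/(3y^2 - 1) = (1 - 6x^2)/(3y^2 - 1)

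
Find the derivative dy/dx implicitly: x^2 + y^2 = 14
Differentiate both sides with respect to x, treating y as y(x). By the chain rule, any term containing y contributes a factor of y' = dy/dx when we differentiate it.

Move every term to one side and write the relation as F(x, y) = 0. Term by term,
  d/dx[x^2] = 2x
  d/dx[y^2] = 2y·y'
  d/dx[-14] = 0

The pieces without y' make up ∂F/∂x and the coefficient of y' is ∂F/∂y:
  ∂F/∂x = 2x,
  ∂F/∂y = 2y.

Since d/dx[F] = ∂F/∂x + (∂F/∂y)·y' = 0, solve for y':
  (∂F/∂y)·y' = -∂F/∂x
  dy/dx = -(∂F/∂x)/(∂F/∂y) = -(2x)/(2y) = -x/y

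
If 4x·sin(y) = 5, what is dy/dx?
Differentiate the relation implicitly: treat y = y(x) and apply the chain rule, so every y-derivative picks up a y' = dy/dx factor.

With everything moved to the left-hand side, differentiate term by term:
  d/dx[4x·sin(y)] = 4x·y'·cos(y) + 4sin(y)
  d/dx[-5] = 0

Separating the contributions that come from x directly and those that come through y:
  without y':      4sin(y)
  multiplying y':  4x·cos(y)

so (4sin(y)) + (4x·cos(y))·y' = 0, and therefore
  dy/dx = -(4sin(y))/(4x·cos(y)) = -tan(y)/x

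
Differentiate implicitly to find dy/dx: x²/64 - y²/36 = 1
Differentiate both sides with respect to x, treating y as y(x). By the chain rule, any term containing y contributes a factor of y' = dy/dx when we differentiate it.

Move every term to one side and write the relation as F(x, y) = 0. Term by term,
  d/dx[x^2/64] = x/32
  d/dx[-y^2/36] = -y·y'/18
  d/dx[-1] = 0

The pieces without y' make up ∂F/∂x and the coefficient of y' is ∂F/∂y:
  ∂F/∂x = x/32,
  ∂F/∂y = -y/18.

Since d/dx[F] = ∂F/∂x + (∂F/∂y)·y' = 0, solve for y':
  (∂F/∂y)·y' = -∂F/∂x
  dy/dx = -(∂F/∂x)/(∂F/∂y) = -(x/32)/(-y/18) = 9x/(16y)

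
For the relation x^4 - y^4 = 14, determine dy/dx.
Take d/dx of both sides. Since y is implicitly a function of x, the chain rule attaches a y' = dy/dx factor whenever we differentiate through y.

Set F(x, y) = (left side) − (right side), so the curve is F = 0. Differentiating each term of F:
  d/dx[x^4] = 4x^3
  d/dx[-y^4] = -4y^3·y'
  d/dx[-14] = 0

Collecting, the y'-free part is the partial derivative in x and the y' coefficient is the partial derivative in y:
  ∂F/∂x = 4x^3
  ∂F/∂y = -4y^3

so d/dx[F(x, y(x))] = ∂F/∂x + (∂F/∂y)·y' = 0. Rearranging,
  dy/dx = -(∂F/∂x)/(∂F/∂y) = -(4x^3)/(-4y^3) = x^3/y^3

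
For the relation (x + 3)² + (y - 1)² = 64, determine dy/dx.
Differentiate the relation implicitly: treat y = y(x) and apply the chain rule, so every y-derivative picks up a y' = dy/dx factor.

With everything moved to the left-hand side, differentiate term by term:
  d/dx[(x + 3)^2] = 2x + 6
  d/dx[(y - 1)^2] = 2·y'(y - 1)
  d/dx[-64] = 0

Separating the contributions that come from x directly and those that come through y:
  without y':      2x + 6
  multiplying y':  2y - 2

so (2x + 6) + (2y - 2)·y' = 0, and therefore
  dy/dx = -(2x + 6)/(2y - 2) = (-x - 3)/(y - 1)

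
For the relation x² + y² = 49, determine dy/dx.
Take d/dx of both sides. Since y is implicitly a function of x, the chain rule attaches a y' = dy/dx factor whenever we differentiate through y.

Set F(x, y) = (left side) − (right side), so the curve is F = 0. Differentiating each term of F:
  d/dx[x^2] = 2x
  d/dx[y^2] = 2y·y'
  d/dx[-49] = 0

Collecting, the y'-free part is the partial derivative in x and the y' coefficient is the partial derivative in y:
  ∂F/∂x = 2x
  ∂F/∂y = 2y

so d/dx[F(x, y(x))] = ∂F/∂x + (∂F/∂y)·y' = 0. Rearranging,
  dy/dx = -(∂F/∂x)/(∂F/∂y) = -(2x)/(2y) = -x/y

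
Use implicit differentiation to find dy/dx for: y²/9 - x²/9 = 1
Apply d/dx to both sides, remembering that y depends on x. Each occurrence of y therefore brings in a y' = dy/dx via the chain rule.

With F(x, y) equal to the left-hand side minus the right, differentiate F term by term:
  d/dx[-x^2/9] = -2x/9
  d/dx[y^2/9] = 2y·y'/9
  d/dx[-1] = 0
Adding these up, d/dx[F] = 0 becomes
  (-2x/9) + (2y/9)·y' = 0,
so isolating y',
  dy/dx = -(-2x/9)/(2y/9) = x/y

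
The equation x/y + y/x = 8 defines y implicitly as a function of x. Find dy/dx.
Differentiate both sides with respect to x, treating y as y(x). By the chain rule, any term containing y contributes a factor of y' = dy/dx when we differentiate it.

Move every term to one side and write the relation as F(x, y) = 0. Term by term,
  d/dx[x/y] = -x·y'/y^2 + 1/y
  d/dx[y/x] = y'/x - y/x^2
  d/dx[-8] = 0

The pieces without y' make up ∂F/∂x and the coefficient of y' is ∂F/∂y:
  ∂F/∂x = 1/y - y/x^2,
  ∂F/∂y = -x/y^2 + 1/x.

Since d/dx[F] = ∂F/∂x + (∂F/∂y)·y' = 0, solve for y':
  (∂F/∂y)·y' = -∂F/∂x
  dy/dx = -(∂F/∂x)/(∂F/∂y) = -(1/y - y/x^2)/(-x/y^2 + 1/x)
        = -((x - y)(x + y)/(x^2y))/(-(x - y)(x + y)/(xy^2)) = y/x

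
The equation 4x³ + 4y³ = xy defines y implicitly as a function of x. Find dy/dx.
Differentiate the relation implicitly: treat y = y(x) and apply the chain rule, so every y-derivative picks up a y' = dy/dx factor.

With everything moved to the left-hand side, differentiate term by term:
  d/dx[4x^3] = 12x^2
  d/dx[-xy] = -x·y' - y
  d/dx[4y^3] = 12y^2·y'

Separating the contributions that come from x directly and those that come through y:
  without y':      12x^2 - y
  multiplying y':  -x + 12y^2

so (12x^2 - y) + (-x + 12y^2)·y' = 0, and therefore
  dy/dx = -(12x^2 - y)/(-x + 12y^2) = (12x^2 - y)/(x - 12y^2)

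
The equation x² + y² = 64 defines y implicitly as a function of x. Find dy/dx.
Take d/dx of both sides. Since y is implicitly a function of x, the chain rule attaches a y' = dy/dx factor whenever we differentiate through y.

Set F(x, y) = (left side) − (right side), so the curve is F = 0. Differentiating each term of F:
  d/dx[x^2] = 2x
  d/dx[y^2] = 2y·y'
  d/dx[-64] = 0

Collecting, the y'-free part is the partial derivative in x and the y' coefficient is the partial derivative in y:
  ∂F/∂x = 2x
  ∂F/∂y = 2y

so d/dx[F(x, y(x))] = ∂F/∂x + (∂F/∂y)·y' = 0. Rearranging,
  dy/dx = -(∂F/∂x)/(∂F/∂y) = -(2x)/(2y) = -x/y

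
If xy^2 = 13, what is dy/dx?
Apply d/dx to both sides, remembering that y depends on x. Each occurrence of y therefore brings in a y' = dy/dx via the chain rule.

With F(x, y) equal to the left-hand side minus the right, differentiate F term by term:
  d/dx[xy^2] = 2xy·y' + y^2
  d/dx[-13] = 0
Adding these up, d/dx[F] = 0 becomes
  (y^2) + (2xy)·y' = 0,
so isolating y',
  dy/dx = -(y^2)/(2xy) = -y/(2x)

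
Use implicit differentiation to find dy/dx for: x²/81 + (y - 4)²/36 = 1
Take d/dx of both sides. Since y is implicitly a function of x, the chain rule attaches a y' = dy/dx factor whenever we differentiate through y.

Set F(x, y) = (left side) − (right side), so the curve is F = 0. Differentiating each term of F:
  d/dx[x^2/81] = 2x/81
  d/dx[(y - 4)^2/36] = y'(y - 4)/18
  d/dx[-1] = 0

Collecting, the y'-free part is the partial derivative in x and the y' coefficient is the partial derivative in y:
  ∂F/∂x = 2x/81
  ∂F/∂y = y/18 - 2/9

so d/dx[F(x, y(x))] = ∂F/∂x + (∂F/∂y)·y' = 0. Rearranging,
  dy/dx = -(∂F/∂x)/(∂F/∂y) = -(2x/81)/(y/18 - 2/9)
        = -(2x/81)/((y - 4)/18) = -4x/(9y - 36)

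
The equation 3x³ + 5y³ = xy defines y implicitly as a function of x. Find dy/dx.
Take d/dx of both sides. Since y is implicitly a function of x, the chain rule attaches a y' = dy/dx factor whenever we differentiate through y.

Set F(x, y) = (left side) − (right side), so the curve is F = 0. Differentiating each term of F:
  d/dx[3x^3] = 9x^2
  d/dx[-xy] = -x·y' - y
  d/dx[5y^3] = 15y^2·y'

Collecting, the y'-free part is the partial derivative in x and the y' coefficient is the partial derivative in y:
  ∂F/∂x = 9x^2 - y
  ∂F/∂y = -x + 15y^2

so d/dx[F(x, y(x))] = ∂F/∂x + (∂F/∂y)·y' = 0. Rearranging,
  dy/dx = -(∂F/∂x)/(∂F/∂y) = -(9x^2 - y)/(-x + 15y^2) = (9x^2 - y)/(x - 15y^2)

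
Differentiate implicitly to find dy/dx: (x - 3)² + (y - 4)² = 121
Differentiate both sides with respect to x, treating y as y(x). By the chain rule, any term containing y contributes a factor of y' = dy/dx when we differentiate it.

Move every term to one side and write the relation as F(x, y) = 0. Term by term,
  d/dx[(x - 3)^2] = 2x - 6
  d/dx[(y - 4)^2] = 2·y'(y - 4)
  d/dx[-121] = 0

The pieces without y' make up ∂F/∂x and the coefficient of y' is ∂F/∂y:
  ∂F/∂x = 2x - 6,
  ∂F/∂y = 2y - 8.

Since d/dx[F] = ∂F/∂x + (∂F/∂y)·y' = 0, solve for y':
  (∂F/∂y)·y' = -∂F/∂x
  dy/dx = -(∂F/∂x)/(∂F/∂y) = -(2x - 6)/(2y - 8) = (3 - x)/(y - 4)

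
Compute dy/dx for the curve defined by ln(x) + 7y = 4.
Differentiate both sides with respect to x, treating y as y(x). By the chain rule, any term containing y contributes a factor of y' = dy/dx when we differentiate it.

Move every term to one side and write the relation as F(x, y) = 0. Term by term,
  d/dx[7y] = 7·y'
  d/dx[ln(x)] = 1/x
  d/dx[-4] = 0

The pieces without y' make up ∂F/∂x and the coefficient of y' is ∂F/∂y:
  ∂F/∂x = 1/x,
  ∂F/∂y = 7.

Since d/dx[F] = ∂F/∂x + (∂F/∂y)·y' = 0, solve for y':
  (∂F/∂y)·y' = -∂F/∂x
  dy/dx = -(∂F/∂x)/(∂F/∂y) = -(1/x)/(7) = -1/(7x)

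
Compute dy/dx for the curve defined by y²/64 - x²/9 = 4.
Take d/dx of both sides. Since y is implicitly a function of x, the chain rule attaches a y' = dy/dx factor whenever we differentiate through y.

Set F(x, y) = (left side) − (right side), so the curve is F = 0. Differentiating each term of F:
  d/dx[-x^2/9] = -2x/9
  d/dx[y^2/64] = y·y'/32
  d/dx[-4] = 0

Collecting, the y'-free part is the partial derivative in x and the y' coefficient is the partial derivative in y:
  ∂F/∂x = -2x/9
  ∂F/∂y = y/32

so d/dx[F(x, y(x))] = ∂F/∂x + (∂F/∂y)·y' = 0. Rearranging,
  dy/dx = -(∂F/∂x)/(∂F/∂y) = -(-2x/9)/(y/32) = 64x/(9y)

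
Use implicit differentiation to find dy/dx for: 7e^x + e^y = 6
Apply d/dx to both sides, remembering that y depends on x. Each occurrence of y therefore brings in a y' = dy/dx via the chain rule.

With F(x, y) equal to the left-hand side minus the right, differentiate F term by term:
  d/dx[7e^(x)] = 7e^(x)
  d/dx[e^(y)] = y'·e^(y)
  d/dx[-6] = 0
Adding these up, d/dx[F] = 0 becomes
  (7e^(x)) + (e^(y))·y' = 0,
so isolating y',
  dy/dx = -(7e^(x))/(e^(y)) = -7e^(x - y)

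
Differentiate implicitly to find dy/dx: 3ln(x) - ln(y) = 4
Apply d/dx to both sides, remembering that y depends on x. Each occurrence of y therefore brings in a y' = dy/dx via the chain rule.

With F(x, y) equal to the left-hand side minus the right, differentiate F term by term:
  d/dx[3ln(x)] = 3/x
  d/dx[-ln(y)] = -y'/y
  d/dx[-4] = 0
Adding these up, d/dx[F] = 0 becomes
  (3/x) + (-1/y)·y' = 0,
so isolating y',
  dy/dx = -(3/x)/(-1/y) = 3y/x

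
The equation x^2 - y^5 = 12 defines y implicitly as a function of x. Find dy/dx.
Differentiate both sides with respect to x, treating y as y(x). By the chain rule, any term containing y contributes a factor of y' = dy/dx when we differentiate it.

Move every term to one side and write the relation as F(x, y) = 0. Term by term,
  d/dx[x^2] = 2x
  d/dx[-y^5] = -5y^4·y'
  d/dx[-12] = 0

The pieces without y' make up ∂F/∂x and the coefficient of y' is ∂F/∂y:
  ∂F/∂x = 2x,
  ∂F/∂y = -5y^4.

Since d/dx[F] = ∂F/∂x + (∂F/∂y)·y' = 0, solve for y':
  (∂F/∂y)·y' = -∂F/∂x
  dy/dx = -(∂F/∂x)/(∂F/∂y) = -(2x)/(-5y^4) = 2x/(5y^4)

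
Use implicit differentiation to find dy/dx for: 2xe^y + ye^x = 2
Apply d/dx to both sides, remembering that y depends on x. Each occurrence of y therefore brings in a y' = dy/dx via the chain rule.

With F(x, y) equal to the left-hand side minus the right, differentiate F term by term:
  d/dx[2x·e^(y)] = 2x·y'·e^(y) + 2e^(y)
  d/dx[y·e^(x)] = y·e^(x) + y'·e^(x)
  d/dx[-2] = 0
Adding these up, d/dx[F] = 0 becomes
  (y·e^(x) + 2e^(y)) + (2x·e^(y) + e^(x))·y' = 0,
so isolating y',
  dy/dx = -(y·e^(x) + 2e^(y))/(2x·e^(y) + e^(x)) = (-y·e^(x) - 2e^(y))/(2x·e^(y) + e^(x))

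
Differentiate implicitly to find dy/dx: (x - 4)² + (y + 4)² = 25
Apply d/dx to both sides, remembering that y depends on x. Each occurrence of y therefore brings in a y' = dy/dx via the chain rule.

With F(x, y) equal to the left-hand side minus the right, differentiate F term by term:
  d/dx[(x - 4)^2] = 2x - 8
  d/dx[(y + 4)^2] = 2·y'(y + 4)
  d/dx[-25] = 0
Adding these up, d/dx[F] = 0 becomes
  (2x - 8) + (2y + 8)·y' = 0,
so isolating y',
  dy/dx = -(2x - 8)/(2y + 8) = (4 - x)/(y + 4)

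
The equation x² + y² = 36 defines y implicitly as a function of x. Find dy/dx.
Apply d/dx to both sides, remembering that y depends on x. Each occurrence of y therefore brings in a y' = dy/dx via the chain rule.

With F(x, y) equal to the left-hand side minus the right, differentiate F term by term:
  d/dx[x^2] = 2x
  d/dx[y^2] = 2y·y'
  d/dx[-36] = 0
Adding these up, d/dx[F] = 0 becomes
  (2x) + (2y)·y' = 0,
so isolating y',
  dy/dx = -(2x)/(2y) = -x/y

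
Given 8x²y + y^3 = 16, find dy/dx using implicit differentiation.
Apply d/dx to both sides, remembering that y depends on x. Each occurrence of y therefore brings in a y' = dy/dx via the chain rule.

With F(x, y) equal to the left-hand side minus the right, differentiate F term by term:
  d/dx[8x^2y] = 8x^2·y' + 16xy
  d/dx[y^3] = 3y^2·y'
  d/dx[-16] = 0
Adding these up, d/dx[F] = 0 becomes
  (16xy) + (8x^2 + 3y^2)·y' = 0,
so isolating y',
  dy/dx = -(16xy)/(8x^2 + 3y^2) = -16xy/(8x^2 + 3y^2)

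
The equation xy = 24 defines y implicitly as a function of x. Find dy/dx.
Apply d/dx to both sides, remembering that y depends on x. Each occurrence of y therefore brings in a y' = dy/dx via the chain rule.

With F(x, y) equal to the left-hand side minus the right, differentiate F term by term:
  d/dx[xy] = x·y' + y
  d/dx[-24] = 0
Adding these up, d/dx[F] = 0 becomes
  (y) + (x)·y' = 0,
so isolating y',
  dy/dx = -(y)/(x) = -y/x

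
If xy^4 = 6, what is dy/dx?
Differentiate the relation implicitly: treat y = y(x) and apply the chain rule, so every y-derivative picks up a y' = dy/dx factor.

With everything moved to the left-hand side, differentiate term by term:
  d/dx[xy^4] = 4xy^3·y' + y^4
  d/dx[-6] = 0

Separating the contributions that come from x directly and those that come through y:
  without y':      y^4
  multiplying y':  4xy^3

so (y^4) + (4xy^3)·y' = 0, and therefore
  dy/dx = -(y^4)/(4xy^3) = -y/(4x)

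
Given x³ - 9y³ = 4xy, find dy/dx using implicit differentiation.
Apply d/dx to both sides, remembering that y depends on x. Each occurrence of y therefore brings in a y' = dy/dx via the chain rule.

With F(x, y) equal to the left-hand side minus the right, differentiate F term by term:
  d/dx[x^3] = 3x^2
  d/dx[-4xy] = -4x·y' - 4y
  d/dx[-9y^3] = -27y^2·y'
Adding these up, d/dx[F] = 0 becomes
  (3x^2 - 4y) + (-4x - 27y^2)·y' = 0,
so isolating y',
  dy/dx = -(3x^2 - 4y)/(-4x - 27y^2) = (3x^2 - 4y)/(4x + 27y^2)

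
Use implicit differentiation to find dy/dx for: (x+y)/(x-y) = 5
Take d/dx of both sides. Since y is implicitly a function of x, the chain rule attaches a y' = dy/dx factor whenever we differentiate through y.

Set F(x, y) = (left side) − (right side), so the curve is F = 0. Differentiating each term of F:
  d/dx[(x + y)/(x - y)] = (y' + 1)/(x - y) + (x + y)(y' - 1)/(x - y)^2
  d/dx[-5] = 0

Collecting, the y'-free part is the partial derivative in x and the y' coefficient is the partial derivative in y:
  ∂F/∂x = 1/(x - y) - (x + y)/(x - y)^2
  ∂F/∂y = 1/(x - y) + (x + y)/(x - y)^2

so d/dx[F(x, y(x))] = ∂F/∂x + (∂F/∂y)·y' = 0. Rearranging,
  dy/dx = -(∂F/∂x)/(∂F/∂y) = -(1/(x - y) - (x + y)/(x - y)^2)/(1/(x - y) + (x + y)/(x - y)^2)
        = -(-2y/(x - y)^2)/(2x/(x - y)^2) = y/x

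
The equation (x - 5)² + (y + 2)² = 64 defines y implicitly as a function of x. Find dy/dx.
Apply d/dx to both sides, remembering that y depends on x. Each occurrence of y therefore brings in a y' = dy/dx via the chain rule.

With F(x, y) equal to the left-hand side minus the right, differentiate F term by term:
  d/dx[(x - 5)^2] = 2x - 10
  d/dx[(y + 2)^2] = 2·y'(y + 2)
  d/dx[-64] = 0
Adding these up, d/dx[F] = 0 becomes
  (2x - 10) + (2y + 4)·y' = 0,
so isolating y',
  dy/dx = -(2x - 10)/(2y + 4) = (5 - x)/(y + 2)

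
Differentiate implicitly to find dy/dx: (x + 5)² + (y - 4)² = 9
Differentiate the relation implicitly: treat y = y(x) and apply the chain rule, so every y-derivative picks up a y' = dy/dx factor.

With everything moved to the left-hand side, differentiate term by term:
  d/dx[(x + 5)^2] = 2x + 10
  d/dx[(y - 4)^2] = 2·y'(y - 4)
  d/dx[-9] = 0

Separating the contributions that come from x directly and those that come through y:
  without y':      2x + 10
  multiplying y':  2y - 8

so (2x + 10) + (2y - 8)·y' = 0, and therefore
  dy/dx = -(2x + 10)/(2y - 8) = (-x - 5)/(y - 4)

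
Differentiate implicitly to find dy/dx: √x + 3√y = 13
Apply d/dx to both sides, remembering that y depends on x. Each occurrence of y therefore brings in a y' = dy/dx via the chain rule.

With F(x, y) equal to the left-hand side minus the right, differentiate F term by term:
  d/dx[√(x)] = 1/(2√(x))
  d/dx[3√(y)] = 3·y'/(2√(y))
  d/dx[-13] = 0
Adding these up, d/dx[F] = 0 becomes
  (1/(2√(x))) + (3/(2√(y)))·y' = 0,
so isolating y',
  dy/dx = -(1/(2√(x)))/(3/(2√(y))) = -√(y)/(3√(x))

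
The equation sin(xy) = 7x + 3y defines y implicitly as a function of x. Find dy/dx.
Take d/dx of both sides. Since y is implicitly a function of x, the chain rule attaches a y' = dy/dx factor whenever we differentiate through y.

Set F(x, y) = (left side) − (right side), so the curve is F = 0. Differentiating each term of F:
  d/dx[-7x] = -7
  d/dx[-3y] = -3·y'
  d/dx[sin(xy)] = (x·y' + y)·cos(xy)

Collecting, the y'-free part is the partial derivative in x and the y' coefficient is the partial derivative in y:
  ∂F/∂x = y·cos(xy) - 7
  ∂F/∂y = x·cos(xy) - 3

so d/dx[F(x, y(x))] = ∂F/∂x + (∂F/∂y)·y' = 0. Rearranging,
  dy/dx = -(∂F/∂x)/(∂F/∂y) = -(y·cos(xy) - 7)/(x·cos(xy) - 3) = (-y·cos(xy) + 7)/(x·cos(xy) - 3)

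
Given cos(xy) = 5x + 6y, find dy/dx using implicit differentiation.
Apply d/dx to both sides, remembering that y depends on x. Each occurrence of y therefore brings in a y' = dy/dx via the chain rule.

With F(x, y) equal to the left-hand side minus the right, differentiate F term by term:
  d/dx[-5x] = -5
  d/dx[-6y] = -6·y'
  d/dx[cos(xy)] = -(x·y' + y)·sin(xy)
Adding these up, d/dx[F] = 0 becomes
  (-y·sin(xy) - 5) + (-x·sin(xy) - 6)·y' = 0,
so isolating y',
  dy/dx = -(-y·sin(xy) - 5)/(-x·sin(xy) - 6) = -(y·sin(xy) + 5)/(x·sin(xy) + 6)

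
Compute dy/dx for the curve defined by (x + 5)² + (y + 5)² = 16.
Apply d/dx to both sides, remembering that y depends on x. Each occurrence of y therefore brings in a y' = dy/dx via the chain rule.

With F(x, y) equal to the left-hand side minus the right, differentiate F term by term:
  d/dx[(x + 5)^2] = 2x + 10
  d/dx[(y + 5)^2] = 2·y'(y + 5)
  d/dx[-16] = 0
Adding these up, d/dx[F] = 0 becomes
  (2x + 10) + (2y + 10)·y' = 0,
so isolating y',
  dy/dx = -(2x + 10)/(2y + 10) = (-x - 5)/(y + 5)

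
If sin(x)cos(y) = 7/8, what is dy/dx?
Differentiate the relation implicitly: treat y = y(x) and apply the chain rule, so every y-derivative picks up a y' = dy/dx factor.

With everything moved to the left-hand side, differentiate term by term:
  d/dx[sin(x)·cos(y)] = -y'·sin(x)·sin(y) + cos(x)·cos(y)
  d/dx[-7/8] = 0

Separating the contributions that come from x directly and those that come through y:
  without y':      cos(x)·cos(y)
  multiplying y':  -sin(x)·sin(y)

so (cos(x)·cos(y)) + (-sin(x)·sin(y))·y' = 0, and therefore
  dy/dx = -(cos(x)·cos(y))/(-sin(x)·sin(y)) = 1/(tan(x)·tan(y))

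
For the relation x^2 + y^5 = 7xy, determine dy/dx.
Differentiate the relation implicitly: treat y = y(x) and apply the chain rule, so every y-derivative picks up a y' = dy/dx factor.

With everything moved to the left-hand side, differentiate term by term:
  d/dx[x^2] = 2x
  d/dx[-7xy] = -7x·y' - 7y
  d/dx[y^5] = 5y^4·y'

Separating the contributions that come from x directly and those that come through y:
  without y':      2x - 7y
  multiplying y':  -7x + 5y^4

so (2x - 7y) + (-7x + 5y^4)·y' = 0, and therefore
  dy/dx = -(2x - 7y)/(-7x + 5y^4) = (2x - 7y)/(7x - 5y^4)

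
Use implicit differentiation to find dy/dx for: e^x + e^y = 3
Differentiate the relation implicitly: treat y = y(x) and apply the chain rule, so every y-derivative picks up a y' = dy/dx factor.

With everything moved to the left-hand side, differentiate term by term:
  d/dx[e^(x)] = e^(x)
  d/dx[e^(y)] = y'·e^(y)
  d/dx[-3] = 0

Separating the contributions that come from x directly and those that come through y:
  without y':      e^(x)
  multiplying y':  e^(y)

so (e^(x)) + (e^(y))·y' = 0, and therefore
  dy/dx = -(e^(x))/(e^(y)) = -e^(x - y)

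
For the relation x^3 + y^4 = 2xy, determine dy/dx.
Apply d/dx to both sides, remembering that y depends on x. Each occurrence of y therefore brings in a y' = dy/dx via the chain rule.

With F(x, y) equal to the left-hand side minus the right, differentiate F term by term:
  d/dx[x^3] = 3x^2
  d/dx[-2xy] = -2x·y' - 2y
  d/dx[y^4] = 4y^3·y'
Adding these up, d/dx[F] = 0 becomes
  (3x^2 - 2y) + (-2x + 4y^3)·y' = 0,
so isolating y',
  dy/dx = -(3x^2 - 2y)/(-2x + 4y^3) = (3x^2/2 - y)/(x - 2y^3)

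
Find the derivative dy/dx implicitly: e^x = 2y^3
Differentiate both sides with respect to x, treating y as y(x). By the chain rule, any term containing y contributes a factor of y' = dy/dx when we differentiate it.

Move every term to one side and write the relation as F(x, y) = 0. Term by term,
  d/dx[-2y^3] = -6y^2·y'
  d/dx[e^(x)] = e^(x)

The pieces without y' make up ∂F/∂x and the coefficient of y' is ∂F/∂y:
  ∂F/∂x = e^(x),
  ∂F/∂y = -6y^2.

Since d/dx[F] = ∂F/∂x + (∂F/∂y)·y' = 0, solve for y':
  (∂F/∂y)·y' = -∂F/∂x
  dy/dx = -(∂F/∂x)/(∂F/∂y) = -(e^(x))/(-6y^2) = e^(x)/(6y^2)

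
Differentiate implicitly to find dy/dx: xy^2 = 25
Differentiate both sides with respect to x, treating y as y(x). By the chain rule, any term containing y contributes a factor of y' = dy/dx when we differentiate it.

Move every term to one side and write the relation as F(x, y) = 0. Term by term,
  d/dx[xy^2] = 2xy·y' + y^2
  d/dx[-25] = 0

The pieces without y' make up ∂F/∂x and the coefficient of y' is ∂F/∂y:
  ∂F/∂x = y^2,
  ∂F/∂y = 2xy.

Since d/dx[F] = ∂F/∂x + (∂F/∂y)·y' = 0, solve for y':
  (∂F/∂y)·y' = -∂F/∂x
  dy/dx = -(∂F/∂x)/(∂F/∂y) = -(y^2)/(2xy) = -y/(2x)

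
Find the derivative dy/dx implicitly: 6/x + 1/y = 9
Differentiate both sides with respect to x, treating y as y(x). By the chain rule, any term containing y contributes a factor of y' = dy/dx when we differentiate it.

Move every term to one side and write the relation as F(x, y) = 0. Term by term,
  d/dx[1/y] = -y'/y^2
  d/dx[6/x] = -6/x^2
  d/dx[-9] = 0

The pieces without y' make up ∂F/∂x and the coefficient of y' is ∂F/∂y:
  ∂F/∂x = -6/x^2,
  ∂F/∂y = -1/y^2.

Since d/dx[F] = ∂F/∂x + (∂F/∂y)·y' = 0, solve for y':
  (∂F/∂y)·y' = -∂F/∂x
  dy/dx = -(∂F/∂x)/(∂F/∂y) = -(-6/x^2)/(-1/y^2) = -6y^2/x^2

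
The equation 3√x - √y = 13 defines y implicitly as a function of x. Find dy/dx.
Apply d/dx to both sides, remembering that y depends on x. Each occurrence of y therefore brings in a y' = dy/dx via the chain rule.

With F(x, y) equal to the left-hand side minus the right, differentiate F term by term:
  d/dx[3√(x)] = 3/(2√(x))
  d/dx[-√(y)] = -y'/(2√(y))
  d/dx[-13] = 0
Adding these up, d/dx[F] = 0 becomes
  (3/(2√(x))) + (-1/(2√(y)))·y' = 0,
so isolating y',
  dy/dx = -(3/(2√(x)))/(-1/(2√(y))) = 3√(y)/√(x)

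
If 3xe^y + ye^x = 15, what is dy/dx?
Differentiate the relation implicitly: treat y = y(x) and apply the chain rule, so every y-derivative picks up a y' = dy/dx factor.

With everything moved to the left-hand side, differentiate term by term:
  d/dx[3x·e^(y)] = 3x·y'·e^(y) + 3e^(y)
  d/dx[y·e^(x)] = y·e^(x) + y'·e^(x)
  d/dx[-15] = 0

Separating the contributions that come from x directly and those that come through y:
  without y':      y·e^(x) + 3e^(y)
  multiplying y':  3x·e^(y) + e^(x)

so (y·e^(x) + 3e^(y)) + (3x·e^(y) + e^(x))·y' = 0, and therefore
  dy/dx = -(y·e^(x) + 3e^(y))/(3x·e^(y) + e^(x)) = (-y·e^(x) - 3e^(y))/(3x·e^(y) + e^(x))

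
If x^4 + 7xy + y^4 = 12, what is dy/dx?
Differentiate both sides with respect to x, treating y as y(x). By the chain rule, any term containing y contributes a factor of y' = dy/dx when we differentiate it.

Move every term to one side and write the relation as F(x, y) = 0. Term by term,
  d/dx[x^4] = 4x^3
  d/dx[7xy] = 7x·y' + 7y
  d/dx[y^4] = 4y^3·y'
  d/dx[-12] = 0

The pieces without y' make up ∂F/∂x and the coefficient of y' is ∂F/∂y:
  ∂F/∂x = 4x^3 + 7y,
  ∂F/∂y = 7x + 4y^3.

Since d/dx[F] = ∂F/∂x + (∂F/∂y)·y' = 0, solve for y':
  (∂F/∂y)·y' = -∂F/∂x
  dy/dx = -(∂F/∂x)/(∂F/∂y) = -(4x^3 + 7y)/(7x + 4y^3) = (-4x^3 - 7y)/(7x + 4y^3)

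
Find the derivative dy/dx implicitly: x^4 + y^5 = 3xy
Apply d/dx to both sides, remembering that y depends on x. Each occurrence of y therefore brings in a y' = dy/dx via the chain rule.

With F(x, y) equal to the left-hand side minus the right, differentiate F term by term:
  d/dx[x^4] = 4x^3
  d/dx[-3xy] = -3x·y' - 3y
  d/dx[y^5] = 5y^4·y'
Adding these up, d/dx[F] = 0 becomes
  (4x^3 - 3y) + (-3x + 5y^4)·y' = 0,
so isolating y',
  dy/dx = -(4x^3 - 3y)/(-3x + 5y^4) = (4x^3 - 3y)/(3x - 5y^4)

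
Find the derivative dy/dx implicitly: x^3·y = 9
Apply d/dx to both sides, remembering that y depends on x. Each occurrence of y therefore brings in a y' = dy/dx via the chain rule.

With F(x, y) equal to the left-hand side minus the right, differentiate F term by term:
  d/dx[x^3y] = x^3·y' + 3x^2y
  d/dx[-9] = 0
Adding these up, d/dx[F] = 0 becomes
  (3x^2y) + (x^3)·y' = 0,
so isolating y',
  dy/dx = -(3x^2y)/(x^3) = -3y/x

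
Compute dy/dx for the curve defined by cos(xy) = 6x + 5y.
Differentiate both sides with respect to x, treating y as y(x). By the chain rule, any term containing y contributes a factor of y' = dy/dx when we differentiate it.

Move every term to one side and write the relation as F(x, y) = 0. Term by term,
  d/dx[-6x] = -6
  d/dx[-5y] = -5·y'
  d/dx[cos(xy)] = -(x·y' + y)·sin(xy)

The pieces without y' make up ∂F/∂x and the coefficient of y' is ∂F/∂y:
  ∂F/∂x = -y·sin(xy) - 6,
  ∂F/∂y = -x·sin(xy) - 5.

Since d/dx[F] = ∂F/∂x + (∂F/∂y)·y' = 0, solve for y':
  (∂F/∂y)·y' = -∂F/∂x
  dy/dx = -(∂F/∂x)/(∂F/∂y) = -(-y·sin(xy) - 6)/(-x·sin(xy) - 5) = -(y·sin(xy) + 6)/(x·sin(xy) + 5)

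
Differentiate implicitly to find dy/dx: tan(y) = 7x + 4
Apply d/dx to both sides, remembering that y depends on x. Each occurrence of y therefore brings in a y' = dy/dx via the chain rule.

With F(x, y) equal to the left-hand side minus the right, differentiate F term by term:
  d/dx[-7x] = -7
  d/dx[tan(y)] = y'(tan(y)^2 + 1)
  d/dx[-4] = 0
Adding these up, d/dx[F] = 0 becomes
  (-7) + (tan(y)^2 + 1)·y' = 0,
so isolating y',
  dy/dx = -(-7)/(tan(y)^2 + 1) = 7cos(y)^2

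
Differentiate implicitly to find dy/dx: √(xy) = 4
Differentiate the relation implicitly: treat y = y(x) and apply the chain rule, so every y-derivative picks up a y' = dy/dx factor.

With everything moved to the left-hand side, differentiate term by term:
  d/dx[√(xy)] = √(xy)(x·y'/2 + y/2)/(xy)
  d/dx[-4] = 0

Separating the contributions that come from x directly and those that come through y:
  without y':      √(xy)/(2x)
  multiplying y':  √(xy)/(2y)

so (√(xy)/(2x)) + (√(xy)/(2y))·y' = 0, and therefore
  dy/dx = -(√(xy)/(2x))/(√(xy)/(2y)) = -y/x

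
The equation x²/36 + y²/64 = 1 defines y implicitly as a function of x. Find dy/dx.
Differentiate both sides with respect to x, treating y as y(x). By the chain rule, any term containing y contributes a factor of y' = dy/dx when we differentiate it.

Move every term to one side and write the relation as F(x, y) = 0. Term by term,
  d/dx[x^2/36] = x/18
  d/dx[y^2/64] = y·y'/32
  d/dx[-1] = 0

The pieces without y' make up ∂F/∂x and the coefficient of y' is ∂F/∂y:
  ∂F/∂x = x/18,
  ∂F/∂y = y/32.

Since d/dx[F] = ∂F/∂x + (∂F/∂y)·y' = 0, solve for y':
  (∂F/∂y)·y' = -∂F/∂x
  dy/dx = -(∂F/∂x)/(∂F/∂y) = -(x/18)/(y/32) = -16x/(9y)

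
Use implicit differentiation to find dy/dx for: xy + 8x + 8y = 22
Differentiate both sides with respect to x, treating y as y(x). By the chain rule, any term containing y contributes a factor of y' = dy/dx when we differentiate it.

Move every term to one side and write the relation as F(x, y) = 0. Term by term,
  d/dx[xy] = x·y' + y
  d/dx[8x] = 8
  d/dx[8y] = 8·y'
  d/dx[-22] = 0

The pieces without y' make up ∂F/∂x and the coefficient of y' is ∂F/∂y:
  ∂F/∂x = y + 8,
  ∂F/∂y = x + 8.

Since d/dx[F] = ∂F/∂x + (∂F/∂y)·y' = 0, solve for y':
  (∂F/∂y)·y' = -∂F/∂x
  dy/dx = -(∂F/∂x)/(∂F/∂y) = -(y + 8)/(x + 8) = (-y - 8)/(x + 8)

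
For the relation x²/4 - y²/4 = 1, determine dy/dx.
Differentiate both sides with respect to x, treating y as y(x). By the chain rule, any term containing y contributes a factor of y' = dy/dx when we differentiate it.

Move every term to one side and write the relation as F(x, y) = 0. Term by term,
  d/dx[x^2/4] = x/2
  d/dx[-y^2/4] = -y·y'/2
  d/dx[-1] = 0

The pieces without y' make up ∂F/∂x and the coefficient of y' is ∂F/∂y:
  ∂F/∂x = x/2,
  ∂F/∂y = -y/2.

Since d/dx[F] = ∂F/∂x + (∂F/∂y)·y' = 0, solve for y':
  (∂F/∂y)·y' = -∂F/∂x
  dy/dx = -(∂F/∂x)/(∂F/∂y) = -(x/2)/(-y/2) = x/y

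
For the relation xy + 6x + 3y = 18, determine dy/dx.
Apply d/dx to both sides, remembering that y depends on x. Each occurrence of y therefore brings in a y' = dy/dx via the chain rule.

With F(x, y) equal to the left-hand side minus the right, differentiate F term by term:
  d/dx[xy] = x·y' + y
  d/dx[6x] = 6
  d/dx[3y] = 3·y'
  d/dx[-18] = 0
Adding these up, d/dx[F] = 0 becomes
  (y + 6) + (x + 3)·y' = 0,
so isolating y',
  dy/dx = -(y + 6)/(x + 3) = (-y - 6)/(x + 3)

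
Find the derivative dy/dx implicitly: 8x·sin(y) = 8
Take d/dx of both sides. Since y is implicitly a function of x, the chain rule attaches a y' = dy/dx factor whenever we differentiate through y.

Set F(x, y) = (left side) − (right side), so the curve is F = 0. Differentiating each term of F:
  d/dx[8x·sin(y)] = 8x·y'·cos(y) + 8sin(y)
  d/dx[-8] = 0

Collecting, the y'-free part is the partial derivative in x and the y' coefficient is the partial derivative in y:
  ∂F/∂x = 8sin(y)
  ∂F/∂y = 8x·cos(y)

so d/dx[F(x, y(x))] = ∂F/∂x + (∂F/∂y)·y' = 0. Rearranging,
  dy/dx = -(∂F/∂x)/(∂F/∂y) = -(8sin(y))/(8x·cos(y)) = -tan(y)/x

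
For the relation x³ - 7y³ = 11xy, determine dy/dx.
Differentiate the relation implicitly: treat y = y(x) and apply the chain rule, so every y-derivative picks up a y' = dy/dx factor.

With everything moved to the left-hand side, differentiate term by term:
  d/dx[x^3] = 3x^2
  d/dx[-11xy] = -11x·y' - 11y
  d/dx[-7y^3] = -21y^2·y'

Separating the contributions that come from x directly and those that come through y:
  without y':      3x^2 - 11y
  multiplying y':  -11x - 21y^2

so (3x^2 - 11y) + (-11x - 21y^2)·y' = 0, and therefore
  dy/dx = -(3x^2 - 11y)/(-11x - 21y^2) = (3x^2 - 11y)/(11x + 21y^2)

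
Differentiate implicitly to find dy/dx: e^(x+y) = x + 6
Take d/dx of both sides. Since y is implicitly a function of x, the chain rule attaches a y' = dy/dx factor whenever we differentiate through y.

Set F(x, y) = (left side) − (right side), so the curve is F = 0. Differentiating each term of F:
  d/dx[-x] = -1
  d/dx[e^(x + y)] = (y' + 1)·e^(x + y)
  d/dx[-6] = 0

Collecting, the y'-free part is the partial derivative in x and the y' coefficient is the partial derivative in y:
  ∂F/∂x = e^(x + y) - 1
  ∂F/∂y = e^(x + y)

so d/dx[F(x, y(x))] = ∂F/∂x + (∂F/∂y)·y' = 0. Rearranging,
  dy/dx = -(∂F/∂x)/(∂F/∂y) = -(e^(x + y) - 1)/(e^(x + y)) = e^(-x - y) - 1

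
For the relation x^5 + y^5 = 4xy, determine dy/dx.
Apply d/dx to both sides, remembering that y depends on x. Each occurrence of y therefore brings in a y' = dy/dx via the chain rule.

With F(x, y) equal to the left-hand side minus the right, differentiate F term by term:
  d/dx[x^5] = 5x^4
  d/dx[-4xy] = -4x·y' - 4y
  d/dx[y^5] = 5y^4·y'
Adding these up, d/dx[F] = 0 becomes
  (5x^4 - 4y) + (-4x + 5y^4)·y' = 0,
so isolating y',
  dy/dx = -(5x^4 - 4y)/(-4x + 5y^4) = (5x^4 - 4y)/(4x - 5y^4)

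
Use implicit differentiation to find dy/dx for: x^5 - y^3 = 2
Differentiate both sides with respect to x, treating y as y(x). By the chain rule, any term containing y contributes a factor of y' = dy/dx when we differentiate it.

Move every term to one side and write the relation as F(x, y) = 0. Term by term,
  d/dx[x^5] = 5x^4
  d/dx[-y^3] = -3y^2·y'
  d/dx[-2] = 0

The pieces without y' make up ∂F/∂x and the coefficient of y' is ∂F/∂y:
  ∂F/∂x = 5x^4,
  ∂F/∂y = -3y^2.

Since d/dx[F] = ∂F/∂x + (∂F/∂y)·y' = 0, solve for y':
  (∂F/∂y)·y' = -∂F/∂x
  dy/dx = -(∂F/∂x)/(∂F/∂y) = -(5x^4)/(-3y^2) = 5x^4/(3y^2)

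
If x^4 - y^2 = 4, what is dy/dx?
Differentiate the relation implicitly: treat y = y(x) and apply the chain rule, so every y-derivative picks up a y' = dy/dx factor.

With everything moved to the left-hand side, differentiate term by term:
  d/dx[x^4] = 4x^3
  d/dx[-y^2] = -2y·y'
  d/dx[-4] = 0

Separating the contributions that come from x directly and those that come through y:
  without y':      4x^3
  multiplying y':  -2y

so (4x^3) + (-2y)·y' = 0, and therefore
  dy/dx = -(4x^3)/(-2y) = 2x^3/y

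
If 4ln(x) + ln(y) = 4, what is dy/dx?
Take d/dx of both sides. Since y is implicitly a function of x, the chain rule attaches a y' = dy/dx factor whenever we differentiate through y.

Set F(x, y) = (left side) − (right side), so the curve is F = 0. Differentiating each term of F:
  d/dx[4ln(x)] = 4/x
  d/dx[ln(y)] = y'/y
  d/dx[-4] = 0

Collecting, the y'-free part is the partial derivative in x and the y' coefficient is the partial derivative in y:
  ∂F/∂x = 4/x
  ∂F/∂y = 1/y

so d/dx[F(x, y(x))] = ∂F/∂x + (∂F/∂y)·y' = 0. Rearranging,
  dy/dx = -(∂F/∂x)/(∂F/∂y) = -(4/x)/(1/y) = -4y/x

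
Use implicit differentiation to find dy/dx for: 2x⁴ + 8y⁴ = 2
Differentiate the relation implicitly: treat y = y(x) and apply the chain rule, so every y-derivative picks up a y' = dy/dx factor.

With everything moved to the left-hand side, differentiate term by term:
  d/dx[2x^4] = 8x^3
  d/dx[8y^4] = 32y^3·y'
  d/dx[-2] = 0

Separating the contributions that come from x directly and those that come through y:
  without y':      8x^3
  multiplying y':  32y^3

so (8x^3) + (32y^3)·y' = 0, and therefore
  dy/dx = -(8x^3)/(32y^3) = -x^3/(4y^3)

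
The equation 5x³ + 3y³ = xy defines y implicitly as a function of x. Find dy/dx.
Differentiate both sides with respect to x, treating y as y(x). By the chain rule, any term containing y contributes a factor of y' = dy/dx when we differentiate it.

Move every term to one side and write the relation as F(x, y) = 0. Term by term,
  d/dx[5x^3] = 15x^2
  d/dx[-xy] = -x·y' - y
  d/dx[3y^3] = 9y^2·y'

The pieces without y' make up ∂F/∂x and the coefficient of y' is ∂F/∂y:
  ∂F/∂x = 15x^2 - y,
  ∂F/∂y = -x + 9y^2.

Since d/dx[F] = ∂F/∂x + (∂F/∂y)·y' = 0, solve for y':
  (∂F/∂y)·y' = -∂F/∂x
  dy/dx = -(∂F/∂x)/(∂F/∂y) = -(15x^2 - y)/(-x + 9y^2) = (15x^2 - y)/(x - 9y^2)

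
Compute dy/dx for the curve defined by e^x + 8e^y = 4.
Differentiate the relation implicitly: treat y = y(x) and apply the chain rule, so every y-derivative picks up a y' = dy/dx factor.

With everything moved to the left-hand side, differentiate term by term:
  d/dx[e^(x)] = e^(x)
  d/dx[8e^(y)] = 8·y'·e^(y)
  d/dx[-4] = 0

Separating the contributions that come from x directly and those that come through y:
  without y':      e^(x)
  multiplying y':  8e^(y)

so (e^(x)) + (8e^(y))·y' = 0, and therefore
  dy/dx = -(e^(x))/(8e^(y)) = -e^(x - y)/8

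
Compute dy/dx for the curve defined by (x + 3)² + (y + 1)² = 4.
Differentiate both sides with respect to x, treating y as y(x). By the chain rule, any term containing y contributes a factor of y' = dy/dx when we differentiate it.

Move every term to one side and write the relation as F(x, y) = 0. Term by term,
  d/dx[(x + 3)^2] = 2x + 6
  d/dx[(y + 1)^2] = 2·y'(y + 1)
  d/dx[-4] = 0

The pieces without y' make up ∂F/∂x and the coefficient of y' is ∂F/∂y:
  ∂F/∂x = 2x + 6,
  ∂F/∂y = 2y + 2.

Since d/dx[F] = ∂F/∂x + (∂F/∂y)·y' = 0, solve for y':
  (∂F/∂y)·y' = -∂F/∂x
  dy/dx = -(∂F/∂x)/(∂F/∂y) = -(2x + 6)/(2y + 2) = (-x - 3)/(y + 1)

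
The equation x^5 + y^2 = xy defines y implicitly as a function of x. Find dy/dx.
Differentiate the relation implicitly: treat y = y(x) and apply the chain rule, so every y-derivative picks up a y' = dy/dx factor.

With everything moved to the left-hand side, differentiate term by term:
  d/dx[x^5] = 5x^4
  d/dx[-xy] = -x·y' - y
  d/dx[y^2] = 2y·y'

Separating the contributions that come from x directly and those that come through y:
  without y':      5x^4 - y
  multiplying y':  -x + 2y

so (5x^4 - y) + (-x + 2y)·y' = 0, and therefore
  dy/dx = -(5x^4 - y)/(-x + 2y) = (5x^4 - y)/(x - 2y)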